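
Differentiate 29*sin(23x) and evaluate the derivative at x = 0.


Apply the chain rule to differentiate 29*sin(23x):
d/dx [29*sin(23x)]
= 29 * cos(23x) * d/dx(23x)
= 29 * 23 * cos(23x)
= 667 * cos(23x)
Evaluate at x = 0:
= 667 * cos(0)
= 667 * 1
= 667

667


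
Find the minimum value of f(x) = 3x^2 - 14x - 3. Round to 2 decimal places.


For a quadratic f(x) = ax^2 + bx + c with a > 0, the minimum is at the vertex.
Vertex x-coordinate: x = -b/(2a)
x = -(-14) / (2 * 3)
x = 14/6 = 7/3
Substitute back to find the minimum value:
f(7/3) = 3 * (7/3)^2 - 14 * (7/3) - 3
= 49/3 - 98/3 - 3
= -58/3 ≈ -19.33

-19.33


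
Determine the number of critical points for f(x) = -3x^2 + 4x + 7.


Find where f'(x) = 0:
f'(x) = -6x + 4
Set f'(x) = 0:
-6x + 4 = 0
x = -4 / (-6) = 2/3
This is a linear equation in x, so there is exactly one solution.
Number of critical points: 1

1


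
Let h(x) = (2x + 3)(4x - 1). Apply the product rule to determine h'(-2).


Let u(x) = 2x + 3 and v(x) = 4x - 1
u'(x) = 2
v'(x) = 4
Product rule: h'(x) = u'(x)*v(x) + u(x)*v'(x)
= 2 * (4x - 1) + (2x + 3) * 4
At x = -2:
u(-2) = 2 * (-2) + 3 = -1
v(-2) = 4 * (-2) - 1 = -9
h'(-2) = 2 * (-9) + (-1) * 4
= -18 - 4
= -22

-22


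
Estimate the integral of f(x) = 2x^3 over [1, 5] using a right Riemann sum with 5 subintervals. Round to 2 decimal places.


Right Riemann sum uses right endpoints of each subinterval.
Interval: [1, 5], n = 5
dx = (5 - 1) / 5 = 4/5
Right endpoints: [9/5, 13/5, 17/5, 21/5, 5]
f values: [1458/125, 4394/125, 9826/125, 18522/125, 250]
Sum = dx * (sum of f values)
= 4/5 * 2618/5
= 10472/25 = 418.88

418.88


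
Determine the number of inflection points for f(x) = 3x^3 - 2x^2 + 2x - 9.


Inflection points occur where f''(x) = 0 and concavity changes.
f(x) = 3x^3 - 2x^2 + 2x - 9
f'(x) = 9x^2 - 4x + 2
f''(x) = 18x - 4
Set f''(x) = 0:
18x - 4 = 0
x = 4 / 18 = 2/9
Since f''(x) is linear (degree 1), it changes sign at this point.
Therefore there is exactly 1 inflection point.

1


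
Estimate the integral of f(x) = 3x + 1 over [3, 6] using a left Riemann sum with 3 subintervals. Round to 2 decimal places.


Left Riemann sum uses left endpoints of each subinterval.
Interval: [3, 6], n = 3
dx = (6 - 3) / 3 = 1
Left endpoints: [3, 4, 5]
f values: [10, 13, 16]
Sum = dx * (sum of f values)
= 1 * 39
= 39 = 39.00

39.00


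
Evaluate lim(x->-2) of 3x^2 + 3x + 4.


Since polynomials are continuous, we use direct substitution.
lim(x->-2) of 3x^2 + 3x + 4
= 3 * (-2)^2 + 3 * (-2) + 4
= 12 - 6 + 4
= 10

10


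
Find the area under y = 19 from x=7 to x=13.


The area under a constant function y = 19 is a rectangle.
Width = 13 - 7 = 6
Height = 19
Area = width * height
= 6 * 19
= 114

114


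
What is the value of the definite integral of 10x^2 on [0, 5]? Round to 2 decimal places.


Find the antiderivative of 10x^2:
F(x) = 10/3 * x^3
Apply the Fundamental Theorem of Calculus:
F(5) - F(0)
= 10/3 * 5^3 - 10/3 * 0^3
= 10/3 * (125 - 0)
= 10/3 * 125
= 1250/3 ≈ 416.67

416.67


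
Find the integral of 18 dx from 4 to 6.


The integral of a constant k over [a, b] equals k * (b - a).
integral from 4 to 6 of 18 dx
= 18 * (6 - 4)
= 18 * 2
= 36

36


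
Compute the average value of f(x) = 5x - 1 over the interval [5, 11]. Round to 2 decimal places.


Average value = 1/(b-a) * integral from a to b of f(x) dx
First compute the integral of 5x - 1:
F(x) = (5/2)x^2 - x
F(11) = 5/2 * 121 - 1 * 11 = 583/2
F(5) = 5/2 * 25 - 1 * 5 = 115/2
Integral = 583/2 - 115/2 = 234
Average = 234 / (11 - 5) = 234 / 6
= 39 = 39.00

39.00


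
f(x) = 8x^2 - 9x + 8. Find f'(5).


Differentiate term by term using power and sum rules:
f(x) = 8x^2 - 9x + 8
f'(x) = 16x - 9
Substitute x = 5:
f'(5) = 16 * 5 - 9
= 80 - 9
= 71

71


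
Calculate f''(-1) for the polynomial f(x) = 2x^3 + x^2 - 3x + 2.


First derivative:
f'(x) = 6x^2 + 2x - 3
Second derivative:
f''(x) = 12x + 2
Substitute x = -1:
f''(-1) = 12 * (-1) + 2
= -12 + 2
= -10

-10


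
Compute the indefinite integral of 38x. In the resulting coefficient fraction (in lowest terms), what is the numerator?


Apply the power rule for integration:
integral of ax^n dx = a/(n+1) * x^(n+1) + C
integral of 38x dx
= 38/2 * x^2 + C
= 19 * x^2 + C
The coefficient in lowest terms is 19 = 19/1, so its numerator is 19

19


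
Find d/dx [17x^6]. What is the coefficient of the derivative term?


We apply the power rule: d/dx [ax^n] = a*n * x^(n-1)
d/dx [17x^6]
= 17 * 6 * x^(6-1)
= 102x^5
The coefficient is 102

102


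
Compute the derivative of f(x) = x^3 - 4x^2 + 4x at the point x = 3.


Differentiate f(x) = x^3 - 4x^2 + 4x term by term:
f'(x) = 3x^2 - 8x + 4
Substitute x = 3:
f'(3) = 3 * 3^2 - 8 * 3 + 4
= 27 - 24 + 4
= 7

7


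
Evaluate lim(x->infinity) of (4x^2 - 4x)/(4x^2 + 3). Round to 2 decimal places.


For limits at infinity with equal-degree polynomials,
we compare leading coefficients.
Numerator leading term: 4x^2
Denominator leading term: 4x^2
Divide both by x^2:
lim = (4 - 4/x) / (4 + 3/x^2)
As x -> infinity, the 1/x and 1/x^2 terms vanish:
= 4/4 = 1 = 1.00

1.00


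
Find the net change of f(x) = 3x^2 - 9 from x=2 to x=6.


Net change = f(b) - f(a)
f(x) = 3x^2 - 9
Compute f(6):
f(6) = 3 * 6^2 + 0 * 6 - 9
= 108 + 0 - 9
= 99
Compute f(2):
f(2) = 3 * 2^2 + 0 * 2 - 9
= 12 + 0 - 9
= 3
Net change = 99 - 3 = 96

96


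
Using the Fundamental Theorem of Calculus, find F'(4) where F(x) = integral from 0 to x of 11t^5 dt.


By the Fundamental Theorem of Calculus (Part 1):
If F(x) = integral from 0 to x of f(t) dt, then F'(x) = f(x)
Here f(t) = 11t^5
So F'(x) = 11x^5
Evaluate at x = 4:
F'(4) = 11 * 4^5
= 11 * 1024
= 11264

11264


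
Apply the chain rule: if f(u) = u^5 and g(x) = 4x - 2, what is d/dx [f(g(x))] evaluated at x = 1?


Using the chain rule: (f(g(x)))' = f'(g(x)) * g'(x)
First, find g(1):
g(1) = 4 * 1 - 2 = 2
Next, f'(u) = 5u^4
And g'(x) = 4
So f'(g(1)) * g'(1)
= 5 * 2^4 * 4
= 5 * 16 * 4
= 320

320


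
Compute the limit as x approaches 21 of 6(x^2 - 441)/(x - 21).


Direct substitution gives 0/0, so we factor the numerator.
Factor: 6(x^2 - 441) = 6 * (x - 21)(x + 21)
Cancel the common factor (x - 21):
6(x^2 - 441)/(x - 21) = 6 * (x + 21)
Now substitute x = 21:
= 6 * (21 + 21) = 252

252


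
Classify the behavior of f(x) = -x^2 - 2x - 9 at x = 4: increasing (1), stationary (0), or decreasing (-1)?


Compute f'(x) to determine behavior:
f'(x) = -2x - 2
f'(4) = -2 * 4 - 2
= -8 - 2
= -10
Since f'(4) < 0, the function is decreasing (-1)

-1


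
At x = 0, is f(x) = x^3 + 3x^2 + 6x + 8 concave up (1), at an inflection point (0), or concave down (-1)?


Concavity is determined by the sign of f''(x).
f(x) = x^3 + 3x^2 + 6x + 8
f'(x) = 3x^2 + 6x + 6
f''(x) = 6x + 6
f''(0) = 6 * 0 + 6
= 0 + 6
= 6
Since f''(0) > 0, the function is concave up (1)

1


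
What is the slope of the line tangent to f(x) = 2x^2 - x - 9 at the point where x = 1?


The slope of the tangent line equals f'(x) at the point.
f(x) = 2x^2 - x - 9
f'(x) = 4x - 1
At x = 1:
f'(1) = 4 * 1 - 1
= 4 - 1
= 3

3


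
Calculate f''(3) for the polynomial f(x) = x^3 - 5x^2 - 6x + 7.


First derivative:
f'(x) = 3x^2 - 10x - 6
Second derivative:
f''(x) = 6x - 10
Substitute x = 3:
f''(3) = 6 * 3 - 10
= 18 - 10
= 8

8


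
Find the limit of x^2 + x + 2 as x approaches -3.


Since polynomials are continuous, we use direct substitution.
lim(x->-3) of x^2 + x + 2
= 1 * (-3)^2 + 1 * (-3) + 2
= 9 - 3 + 2
= 8

8


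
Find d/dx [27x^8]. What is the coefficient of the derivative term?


We apply the power rule: d/dx [ax^n] = a*n * x^(n-1)
d/dx [27x^8]
= 27 * 8 * x^(8-1)
= 216x^7
The coefficient is 216

216


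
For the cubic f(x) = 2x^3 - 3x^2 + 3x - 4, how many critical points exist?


Find where f'(x) = 0:
f(x) = 2x^3 - 3x^2 + 3x - 4
f'(x) = 6x^2 - 6x + 3
This is a quadratic in x. Use the discriminant to count real roots.
Discriminant = (-6)^2 - 4 * 6 * 3
= 36 - 72
= -36
Since discriminant < 0, f'(x) = 0 has no real solutions.
Number of critical points: 0

0


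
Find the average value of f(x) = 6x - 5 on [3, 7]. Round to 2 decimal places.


Average value = 1/(b-a) * integral from a to b of f(x) dx
First compute the integral of 6x - 5:
F(x) = 3x^2 - 5x
F(7) = 3 * 49 - 5 * 7 = 112
F(3) = 3 * 9 - 5 * 3 = 12
Integral = 112 - 12 = 100
Average = 100 / (7 - 3) = 100 / 4
= 25 = 25.00

25.00


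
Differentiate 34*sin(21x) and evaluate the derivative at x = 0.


Apply the chain rule to differentiate 34*sin(21x):
d/dx [34*sin(21x)]
= 34 * cos(21x) * d/dx(21x)
= 34 * 21 * cos(21x)
= 714 * cos(21x)
Evaluate at x = 0:
= 714 * cos(0)
= 714 * 1
= 714

714


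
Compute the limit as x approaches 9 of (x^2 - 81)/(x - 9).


Direct substitution gives 0/0, so we factor the numerator.
Factor: (x^2 - 81) = (x - 9)(x + 9)
Cancel the common factor (x - 9):
(x^2 - 81)/(x - 9) = (x + 9)
Now substitute x = 9:
= (9) - (-9) = 18

18


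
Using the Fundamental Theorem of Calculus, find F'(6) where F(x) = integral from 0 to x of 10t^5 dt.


By the Fundamental Theorem of Calculus (Part 1):
If F(x) = integral from 0 to x of f(t) dt, then F'(x) = f(x)
Here f(t) = 10t^5
So F'(x) = 10x^5
Evaluate at x = 6:
F'(6) = 10 * 6^5
= 10 * 7776
= 77760

77760


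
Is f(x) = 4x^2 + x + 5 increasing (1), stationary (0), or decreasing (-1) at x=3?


Compute f'(x) to determine behavior:
f'(x) = 8x + 1
f'(3) = 8 * 3 + 1
= 24 + 1
= 25
Since f'(3) > 0, the function is increasing (1)

1


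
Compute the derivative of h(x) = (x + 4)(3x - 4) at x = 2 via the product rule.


Let u(x) = x + 4 and v(x) = 3x - 4
u'(x) = 1
v'(x) = 3
Product rule: h'(x) = u'(x)*v(x) + u(x)*v'(x)
= 1 * (3x - 4) + (x + 4) * 3
At x = 2:
u(2) = 1 * 2 + 4 = 6
v(2) = 3 * 2 - 4 = 2
h'(2) = 1 * 2 + 6 * 3
= 2 + 18
= 20

20


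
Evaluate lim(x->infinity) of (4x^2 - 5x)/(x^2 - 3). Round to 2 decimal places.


For limits at infinity with equal-degree polynomials,
we compare leading coefficients.
Numerator leading term: 4x^2
Denominator leading term: x^2
Divide both by x^2:
lim = (4 - 5/x) / (1 - 3/x^2)
As x -> infinity, the 1/x and 1/x^2 terms vanish:
= 4/1 = 4 = 4.00

4.00


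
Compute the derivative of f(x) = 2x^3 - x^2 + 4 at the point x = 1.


Differentiate f(x) = 2x^3 - x^2 + 4 term by term:
f'(x) = 6x^2 - 2x
Substitute x = 1:
f'(1) = 6 * 1^2 - 2 * 1 + 0
= 6 - 2 + 0
= 4

4


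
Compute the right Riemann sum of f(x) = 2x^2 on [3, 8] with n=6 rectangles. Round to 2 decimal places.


Right Riemann sum uses right endpoints of each subinterval.
Interval: [3, 8], n = 6
dx = (8 - 3) / 6 = 5/6
Right endpoints: [23/6, 14/3, 11/2, 19/3, 43/6, 8]
f values: [529/18, 392/9, 121/2, 722/9, 1849/18, 128]
Sum = dx * (sum of f values)
= 5/6 * 7999/18
= 39995/108 ≈ 370.32

370.32


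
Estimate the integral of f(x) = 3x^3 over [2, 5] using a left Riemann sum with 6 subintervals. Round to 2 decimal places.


Left Riemann sum uses left endpoints of each subinterval.
Interval: [2, 5], n = 6
dx = (5 - 2) / 6 = 1/2
Left endpoints: [2, 5/2, 3, 7/2, 4, 9/2]
f values: [24, 375/8, 81, 1029/8, 192, 2187/8]
Sum = dx * (sum of f values)
= 1/2 * 5967/8
= 5967/16 ≈ 372.94

372.94


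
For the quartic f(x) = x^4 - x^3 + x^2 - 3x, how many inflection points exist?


Inflection points occur where f''(x) = 0 and concavity changes.
f(x) = x^4 - x^3 + x^2 - 3x
f'(x) = 4x^3 - 3x^2 + 2x - 3
f''(x) = 12x^2 - 6x + 2
This is a quadratic in x. Use the discriminant to count real roots.
Discriminant = (-6)^2 - 4 * 12 * 2
= 36 - 96
= -60
Since discriminant < 0, f''(x) = 0 has no real solutions.
Number of inflection points: 0

0


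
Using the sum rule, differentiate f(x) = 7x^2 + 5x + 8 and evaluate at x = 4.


Differentiate term by term using power and sum rules:
f(x) = 7x^2 + 5x + 8
f'(x) = 14x + 5
Substitute x = 4:
f'(4) = 14 * 4 + 5
= 56 + 5
= 61

61


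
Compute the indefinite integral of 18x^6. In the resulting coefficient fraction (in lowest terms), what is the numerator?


Apply the power rule for integration:
integral of ax^n dx = a/(n+1) * x^(n+1) + C
integral of 18x^6 dx
= 18/7 * x^7 + C
The coefficient in lowest terms is 18/7, and its numerator is 18

18


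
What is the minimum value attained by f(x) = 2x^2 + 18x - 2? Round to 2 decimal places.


For a quadratic f(x) = ax^2 + bx + c with a > 0, the minimum is at the vertex.
Vertex x-coordinate: x = -b/(2a)
x = -(18) / (2 * 2)
x = -18/4 = -9/2
Substitute back to find the minimum value:
f(-9/2) = 2 * (-9/2)^2 + 18 * (-9/2) - 2
= 81/2 - 81 - 2
= -85/2 = -42.50

-42.50


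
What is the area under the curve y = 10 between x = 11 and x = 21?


The area under a constant function y = 10 is a rectangle.
Width = 21 - 11 = 10
Height = 10
Area = width * height
= 10 * 10
= 100

100


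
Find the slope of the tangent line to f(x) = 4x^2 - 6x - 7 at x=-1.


The slope of the tangent line equals f'(x) at the point.
f(x) = 4x^2 - 6x - 7
f'(x) = 8x - 6
At x = -1:
f'(-1) = 8 * (-1) - 6
= -8 - 6
= -14

-14


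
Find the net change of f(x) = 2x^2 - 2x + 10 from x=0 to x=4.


Net change = f(b) - f(a)
f(x) = 2x^2 - 2x + 10
Compute f(4):
f(4) = 2 * 4^2 - 2 * 4 + 10
= 32 - 8 + 10
= 34
Compute f(0):
f(0) = 2 * 0^2 - 2 * 0 + 10
= 0 + 0 + 10
= 10
Net change = 34 - 10 = 24

24


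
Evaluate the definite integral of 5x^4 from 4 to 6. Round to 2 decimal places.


Find the antiderivative of 5x^4:
F(x) = 5/5 * x^5
Apply the Fundamental Theorem of Calculus:
F(6) - F(4)
= 5/5 * 6^5 - 5/5 * 4^5
= 5/5 * (7776 - 1024)
= 5/5 * 6752
= 6752 = 6752.00

6752.00


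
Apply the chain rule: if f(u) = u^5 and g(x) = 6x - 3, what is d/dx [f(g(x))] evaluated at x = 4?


Using the chain rule: (f(g(x)))' = f'(g(x)) * g'(x)
First, find g(4):
g(4) = 6 * 4 - 3 = 21
Next, f'(u) = 5u^4
And g'(x) = 6
So f'(g(4)) * g'(4)
= 5 * 21^4 * 6
= 5 * 194481 * 6
= 5834430

5834430


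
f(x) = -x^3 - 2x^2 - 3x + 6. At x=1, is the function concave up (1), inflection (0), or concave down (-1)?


Concavity is determined by the sign of f''(x).
f(x) = -x^3 - 2x^2 - 3x + 6
f'(x) = -3x^2 - 4x - 3
f''(x) = -6x - 4
f''(1) = -6 * 1 - 4
= -6 - 4
= -10
Since f''(1) < 0, the function is concave down (-1)

-1


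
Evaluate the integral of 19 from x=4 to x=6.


The integral of a constant k over [a, b] equals k * (b - a).
integral from 4 to 6 of 19 dx
= 19 * (6 - 4)
= 19 * 2
= 38

38


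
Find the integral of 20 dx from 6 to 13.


The integral of a constant k over [a, b] equals k * (b - a).
integral from 6 to 13 of 20 dx
= 20 * (13 - 6)
= 20 * 7
= 140

140


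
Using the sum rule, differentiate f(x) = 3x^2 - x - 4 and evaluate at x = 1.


Differentiate term by term using power and sum rules:
f(x) = 3x^2 - x - 4
f'(x) = 6x - 1
Substitute x = 1:
f'(1) = 6 * 1 - 1
= 6 - 1
= 5

5


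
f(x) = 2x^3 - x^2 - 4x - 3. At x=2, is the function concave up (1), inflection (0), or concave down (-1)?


Concavity is determined by the sign of f''(x).
f(x) = 2x^3 - x^2 - 4x - 3
f'(x) = 6x^2 - 2x - 4
f''(x) = 12x - 2
f''(2) = 12 * 2 - 2
= 24 - 2
= 22
Since f''(2) > 0, the function is concave up (1)

1


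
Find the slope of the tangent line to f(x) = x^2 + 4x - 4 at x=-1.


The slope of the tangent line equals f'(x) at the point.
f(x) = x^2 + 4x - 4
f'(x) = 2x + 4
At x = -1:
f'(-1) = 2 * (-1) + 4
= -2 + 4
= 2

2


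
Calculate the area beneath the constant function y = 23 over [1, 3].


The area under a constant function y = 23 is a rectangle.
Width = 3 - 1 = 2
Height = 23
Area = width * height
= 2 * 23
= 46

46


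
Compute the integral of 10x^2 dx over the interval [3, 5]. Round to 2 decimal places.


Find the antiderivative of 10x^2:
F(x) = 10/3 * x^3
Apply the Fundamental Theorem of Calculus:
F(5) - F(3)
= 10/3 * 5^3 - 10/3 * 3^3
= 10/3 * (125 - 27)
= 10/3 * 98
= 980/3 ≈ 326.67

326.67


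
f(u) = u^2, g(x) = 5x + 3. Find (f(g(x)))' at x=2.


Using the chain rule: (f(g(x)))' = f'(g(x)) * g'(x)
First, find g(2):
g(2) = 5 * 2 + 3 = 13
Next, f'(u) = 2u
And g'(x) = 5
So f'(g(2)) * g'(2)
= 2 * 13 * 5
= 130

130


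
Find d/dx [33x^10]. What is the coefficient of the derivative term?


We apply the power rule: d/dx [ax^n] = a*n * x^(n-1)
d/dx [33x^10]
= 33 * 10 * x^(10-1)
= 330x^9
The coefficient is 330

330


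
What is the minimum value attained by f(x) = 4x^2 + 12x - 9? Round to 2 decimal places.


For a quadratic f(x) = ax^2 + bx + c with a > 0, the minimum is at the vertex.
Vertex x-coordinate: x = -b/(2a)
x = -(12) / (2 * 4)
x = -12/8 = -3/2
Substitute back to find the minimum value:
f(-3/2) = 4 * (-3/2)^2 + 12 * (-3/2) - 9
= 9 - 18 - 9
= -18 = -18.00

-18.00


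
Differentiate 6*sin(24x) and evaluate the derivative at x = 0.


Apply the chain rule to differentiate 6*sin(24x):
d/dx [6*sin(24x)]
= 6 * cos(24x) * d/dx(24x)
= 6 * 24 * cos(24x)
= 144 * cos(24x)
Evaluate at x = 0:
= 144 * cos(0)
= 144 * 1
= 144

144


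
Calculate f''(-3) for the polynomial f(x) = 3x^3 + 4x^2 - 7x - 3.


First derivative:
f'(x) = 9x^2 + 8x - 7
Second derivative:
f''(x) = 18x + 8
Substitute x = -3:
f''(-3) = 18 * (-3) + 8
= -54 + 8
= -46

-46


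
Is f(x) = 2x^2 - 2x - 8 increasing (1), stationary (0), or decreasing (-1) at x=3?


Compute f'(x) to determine behavior:
f'(x) = 4x - 2
f'(3) = 4 * 3 - 2
= 12 - 2
= 10
Since f'(3) > 0, the function is increasing (1)

1


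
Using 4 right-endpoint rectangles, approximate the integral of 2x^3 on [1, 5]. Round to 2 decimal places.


Right Riemann sum uses right endpoints of each subinterval.
Interval: [1, 5], n = 4
dx = (5 - 1) / 4 = 1
Right endpoints: [2, 3, 4, 5]
f values: [16, 54, 128, 250]
Sum = dx * (sum of f values)
= 1 * 448
= 448 = 448.00

448.00


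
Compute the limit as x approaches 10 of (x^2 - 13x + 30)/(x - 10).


Direct substitution gives 0/0, so we factor the numerator.
Factor: (x^2 - 13x + 30) = (x - 10)(x - 3)
Cancel the common factor (x - 10):
(x^2 - 13x + 30)/(x - 10) = (x - 3)
Now substitute x = 10:
= (10) - (3) = 7

7


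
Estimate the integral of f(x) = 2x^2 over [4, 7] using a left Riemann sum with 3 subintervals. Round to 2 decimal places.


Left Riemann sum uses left endpoints of each subinterval.
Interval: [4, 7], n = 3
dx = (7 - 4) / 3 = 1
Left endpoints: [4, 5, 6]
f values: [32, 50, 72]
Sum = dx * (sum of f values)
= 1 * 154
= 154 = 154.00

154.00


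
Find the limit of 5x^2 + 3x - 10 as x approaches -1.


Since polynomials are continuous, we use direct substitution.
lim(x->-1) of 5x^2 + 3x - 10
= 5 * (-1)^2 + 3 * (-1) - 10
= 5 - 3 - 10
= -8

-8


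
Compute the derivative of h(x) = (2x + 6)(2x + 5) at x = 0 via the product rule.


Let u(x) = 2x + 6 and v(x) = 2x + 5
u'(x) = 2
v'(x) = 2
Product rule: h'(x) = u'(x)*v(x) + u(x)*v'(x)
= 2 * (2x + 5) + (2x + 6) * 2
At x = 0:
u(0) = 2 * 0 + 6 = 6
v(0) = 2 * 0 + 5 = 5
h'(0) = 2 * 5 + 6 * 2
= 10 + 12
= 22

22


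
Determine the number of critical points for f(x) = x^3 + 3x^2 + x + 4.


Find where f'(x) = 0:
f(x) = x^3 + 3x^2 + x + 4
f'(x) = 3x^2 + 6x + 1
This is a quadratic in x. Use the discriminant to count real roots.
Discriminant = (6)^2 - 4 * 3 * 1
= 36 - 12
= 24
Since discriminant > 0, f'(x) = 0 has 2 real solutions.
Number of critical points: 2

2


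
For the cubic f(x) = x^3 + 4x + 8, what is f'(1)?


Differentiate f(x) = x^3 + 4x + 8 term by term:
f'(x) = 3x^2 + 4
Substitute x = 1:
f'(1) = 3 * 1^2 + 0 * 1 + 4
= 3 + 0 + 4
= 7

7


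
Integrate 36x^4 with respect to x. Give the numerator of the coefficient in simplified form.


Apply the power rule for integration:
integral of ax^n dx = a/(n+1) * x^(n+1) + C
integral of 36x^4 dx
= 36/5 * x^5 + C
The coefficient in lowest terms is 36/5, and its numerator is 36

36


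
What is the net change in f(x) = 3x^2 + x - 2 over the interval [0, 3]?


Net change = f(b) - f(a)
f(x) = 3x^2 + x - 2
Compute f(3):
f(3) = 3 * 3^2 + 1 * 3 - 2
= 27 + 3 - 2
= 28
Compute f(0):
f(0) = 3 * 0^2 + 1 * 0 - 2
= 0 + 0 - 2
= -2
Net change = 28 - (-2) = 30

30


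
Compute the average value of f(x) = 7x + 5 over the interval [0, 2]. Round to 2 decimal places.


Average value = 1/(b-a) * integral from a to b of f(x) dx
First compute the integral of 7x + 5:
F(x) = (7/2)x^2 + 5x
F(2) = 7/2 * 4 + 5 * 2 = 24
F(0) = 7/2 * 0 + 5 * 0 = 0
Integral = 24 - 0 = 24
Average = 24 / (2 - 0) = 24 / 2
= 12 = 12.00

12.00


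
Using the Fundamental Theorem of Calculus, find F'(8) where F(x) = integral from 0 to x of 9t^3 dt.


By the Fundamental Theorem of Calculus (Part 1):
If F(x) = integral from 0 to x of f(t) dt, then F'(x) = f(x)
Here f(t) = 9t^3
So F'(x) = 9x^3
Evaluate at x = 8:
F'(8) = 9 * 8^3
= 9 * 512
= 4608

4608


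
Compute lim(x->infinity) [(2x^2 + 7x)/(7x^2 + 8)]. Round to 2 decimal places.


For limits at infinity with equal-degree polynomials,
we compare leading coefficients.
Numerator leading term: 2x^2
Denominator leading term: 7x^2
Divide both by x^2:
lim = (2 + 7/x) / (7 + 8/x^2)
As x -> infinity, the 1/x and 1/x^2 terms vanish:
= 2/7 ≈ 0.29

0.29


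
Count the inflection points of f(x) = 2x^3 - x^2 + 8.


Inflection points occur where f''(x) = 0 and concavity changes.
f(x) = 2x^3 - x^2 + 8
f'(x) = 6x^2 - 2x
f''(x) = 12x - 2
Set f''(x) = 0:
12x - 2 = 0
x = 2 / 12 = 1/6
Since f''(x) is linear (degree 1), it changes sign at this point.
Therefore there is exactly 1 inflection point.

1


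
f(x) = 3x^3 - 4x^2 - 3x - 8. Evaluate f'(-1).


Differentiate f(x) = 3x^3 - 4x^2 - 3x - 8 term by term:
f'(x) = 9x^2 - 8x - 3
Substitute x = -1:
f'(-1) = 9 * (-1)^2 - 8 * (-1) - 3
= 9 + 8 - 3
= 14

14


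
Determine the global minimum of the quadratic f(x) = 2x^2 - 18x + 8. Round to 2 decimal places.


For a quadratic f(x) = ax^2 + bx + c with a > 0, the minimum is at the vertex.
Vertex x-coordinate: x = -b/(2a)
x = -(-18) / (2 * 2)
x = 18/4 = 9/2
Substitute back to find the minimum value:
f(9/2) = 2 * (9/2)^2 - 18 * (9/2) + 8
= 81/2 - 81 + 8
= -65/2 = -32.50

-32.50


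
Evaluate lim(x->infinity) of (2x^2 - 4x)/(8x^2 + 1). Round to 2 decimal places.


For limits at infinity with equal-degree polynomials,
we compare leading coefficients.
Numerator leading term: 2x^2
Denominator leading term: 8x^2
Divide both by x^2:
lim = (2 - 4/x) / (8 + 1/x^2)
As x -> infinity, the 1/x and 1/x^2 terms vanish:
= 2/8 = 1/4 = 0.25

0.25


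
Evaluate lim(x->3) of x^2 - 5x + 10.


Since polynomials are continuous, we use direct substitution.
lim(x->3) of x^2 - 5x + 10
= 1 * 3^2 - 5 * 3 + 10
= 9 - 15 + 10
= 4

4


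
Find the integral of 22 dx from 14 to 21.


The integral of a constant k over [a, b] equals k * (b - a).
integral from 14 to 21 of 22 dx
= 22 * (21 - 14)
= 22 * 7
= 154

154


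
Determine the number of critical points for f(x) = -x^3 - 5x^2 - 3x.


Find where f'(x) = 0:
f(x) = -x^3 - 5x^2 - 3x
f'(x) = -3x^2 - 10x - 3
This is a quadratic in x. Use the discriminant to count real roots.
Discriminant = (-10)^2 - 4 * (-3) * (-3)
= 100 - 36
= 64
Since discriminant > 0, f'(x) = 0 has 2 real solutions.
Number of critical points: 2

2


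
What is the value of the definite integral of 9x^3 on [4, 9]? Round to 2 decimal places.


Find the antiderivative of 9x^3:
F(x) = 9/4 * x^4
Apply the Fundamental Theorem of Calculus:
F(9) - F(4)
= 9/4 * 9^4 - 9/4 * 4^4
= 9/4 * (6561 - 256)
= 9/4 * 6305
= 56745/4 = 14186.25

14186.25


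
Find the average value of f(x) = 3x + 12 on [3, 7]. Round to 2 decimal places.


Average value = 1/(b-a) * integral from a to b of f(x) dx
First compute the integral of 3x + 12:
F(x) = (3/2)x^2 + 12x
F(7) = 3/2 * 49 + 12 * 7 = 315/2
F(3) = 3/2 * 9 + 12 * 3 = 99/2
Integral = 315/2 - 99/2 = 108
Average = 108 / (7 - 3) = 108 / 4
= 27 = 27.00

27.00


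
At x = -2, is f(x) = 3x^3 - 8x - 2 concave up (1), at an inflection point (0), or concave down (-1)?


Concavity is determined by the sign of f''(x).
f(x) = 3x^3 - 8x - 2
f'(x) = 9x^2 - 8
f''(x) = 18x
f''(-2) = 18 * (-2) + 0
= -36 + 0
= -36
Since f''(-2) < 0, the function is concave down (-1)

-1


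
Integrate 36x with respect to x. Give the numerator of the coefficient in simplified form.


Apply the power rule for integration:
integral of ax^n dx = a/(n+1) * x^(n+1) + C
integral of 36x dx
= 36/2 * x^2 + C
= 18 * x^2 + C
The coefficient in lowest terms is 18 = 18/1, so its numerator is 18

18


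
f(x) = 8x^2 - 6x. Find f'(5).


Differentiate term by term using power and sum rules:
f(x) = 8x^2 - 6x
f'(x) = 16x - 6
Substitute x = 5:
f'(5) = 16 * 5 - 6
= 80 - 6
= 74

74


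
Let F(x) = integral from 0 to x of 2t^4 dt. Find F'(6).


By the Fundamental Theorem of Calculus (Part 1):
If F(x) = integral from 0 to x of f(t) dt, then F'(x) = f(x)
Here f(t) = 2t^4
So F'(x) = 2x^4
Evaluate at x = 6:
F'(6) = 2 * 6^4
= 2 * 1296
= 2592

2592


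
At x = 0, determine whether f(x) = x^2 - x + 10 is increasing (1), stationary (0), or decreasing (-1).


Compute f'(x) to determine behavior:
f'(x) = 2x - 1
f'(0) = 2 * 0 - 1
= 0 - 1
= -1
Since f'(0) < 0, the function is decreasing (-1)

-1


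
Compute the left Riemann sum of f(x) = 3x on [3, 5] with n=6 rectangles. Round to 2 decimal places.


Left Riemann sum uses left endpoints of each subinterval.
Interval: [3, 5], n = 6
dx = (5 - 3) / 6 = 1/3
Left endpoints: [3, 10/3, 11/3, 4, 13/3, 14/3]
f values: [9, 10, 11, 12, 13, 14]
Sum = dx * (sum of f values)
= 1/3 * 69
= 23 = 23.00

23.00


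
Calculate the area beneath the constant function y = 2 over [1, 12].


The area under a constant function y = 2 is a rectangle.
Width = 12 - 1 = 11
Height = 2
Area = width * height
= 11 * 2
= 22

22


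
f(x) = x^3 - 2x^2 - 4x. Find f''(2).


First derivative:
f'(x) = 3x^2 - 4x - 4
Second derivative:
f''(x) = 6x - 4
Substitute x = 2:
f''(2) = 6 * 2 - 4
= 12 - 4
= 8

8


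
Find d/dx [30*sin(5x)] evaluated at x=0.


Apply the chain rule to differentiate 30*sin(5x):
d/dx [30*sin(5x)]
= 30 * cos(5x) * d/dx(5x)
= 30 * 5 * cos(5x)
= 150 * cos(5x)
Evaluate at x = 0:
= 150 * cos(0)
= 150 * 1
= 150

150


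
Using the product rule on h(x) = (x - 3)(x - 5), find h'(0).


Let u(x) = x - 3 and v(x) = x - 5
u'(x) = 1
v'(x) = 1
Product rule: h'(x) = u'(x)*v(x) + u(x)*v'(x)
= 1 * (x - 5) + (x - 3) * 1
At x = 0:
u(0) = 1 * 0 - 3 = -3
v(0) = 1 * 0 - 5 = -5
h'(0) = 1 * (-5) + (-3) * 1
= -5 - 3
= -8

-8


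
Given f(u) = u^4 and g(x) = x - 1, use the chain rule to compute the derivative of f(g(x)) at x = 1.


Using the chain rule: (f(g(x)))' = f'(g(x)) * g'(x)
First, find g(1):
g(1) = 1 * 1 - 1 = 0
Next, f'(u) = 4u^3
And g'(x) = 1
So f'(g(1)) * g'(1)
= 4 * 0^3 * 1
= 4 * 0 * 1
= 0

0


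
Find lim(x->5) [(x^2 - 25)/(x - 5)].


Direct substitution gives 0/0, so we factor the numerator.
Factor: (x^2 - 25) = (x - 5)(x + 5)
Cancel the common factor (x - 5):
(x^2 - 25)/(x - 5) = (x + 5)
Now substitute x = 5:
= (5) - (-5) = 10

10


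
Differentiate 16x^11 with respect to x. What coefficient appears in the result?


We apply the power rule: d/dx [ax^n] = a*n * x^(n-1)
d/dx [16x^11]
= 16 * 11 * x^(11-1)
= 176x^10
The coefficient is 176

176


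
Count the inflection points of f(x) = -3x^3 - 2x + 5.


Inflection points occur where f''(x) = 0 and concavity changes.
f(x) = -3x^3 - 2x + 5
f'(x) = -9x^2 - 2
f''(x) = -18x
Set f''(x) = 0:
-18x = 0
x = 0 / (-18) = 0
Since f''(x) is linear (degree 1), it changes sign at this point.
Therefore there is exactly 1 inflection point.

1


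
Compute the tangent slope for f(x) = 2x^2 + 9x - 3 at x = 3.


The slope of the tangent line equals f'(x) at the point.
f(x) = 2x^2 + 9x - 3
f'(x) = 4x + 9
At x = 3:
f'(3) = 4 * 3 + 9
= 12 + 9
= 21

21


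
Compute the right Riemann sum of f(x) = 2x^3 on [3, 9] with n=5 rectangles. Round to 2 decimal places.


Right Riemann sum uses right endpoints of each subinterval.
Interval: [3, 9], n = 5
dx = (9 - 3) / 5 = 6/5
Right endpoints: [21/5, 27/5, 33/5, 39/5, 9]
f values: [18522/125, 39366/125, 71874/125, 118638/125, 1458]
Sum = dx * (sum of f values)
= 6/5 * 17226/5
= 103356/25 = 4134.24

4134.24


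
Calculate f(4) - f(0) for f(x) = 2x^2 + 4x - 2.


Net change = f(b) - f(a)
f(x) = 2x^2 + 4x - 2
Compute f(4):
f(4) = 2 * 4^2 + 4 * 4 - 2
= 32 + 16 - 2
= 46
Compute f(0):
f(0) = 2 * 0^2 + 4 * 0 - 2
= 0 + 0 - 2
= -2
Net change = 46 - (-2) = 48

48


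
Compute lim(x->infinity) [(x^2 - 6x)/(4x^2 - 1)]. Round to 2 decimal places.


For limits at infinity with equal-degree polynomials,
we compare leading coefficients.
Numerator leading term: x^2
Denominator leading term: 4x^2
Divide both by x^2:
lim = (1 - 6/x) / (4 - 1/x^2)
As x -> infinity, the 1/x and 1/x^2 terms vanish:
= 1/4 = 0.25

0.25


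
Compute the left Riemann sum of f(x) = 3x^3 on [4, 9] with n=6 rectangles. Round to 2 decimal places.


Left Riemann sum uses left endpoints of each subinterval.
Interval: [4, 9], n = 6
dx = (9 - 4) / 6 = 5/6
Left endpoints: [4, 29/6, 17/3, 13/2, 22/3, 49/6]
f values: [192, 24389/72, 4913/9, 6591/8, 10648/9, 117649/72]
Sum = dx * (sum of f values)
= 5/6 * 37741/8
= 188705/48 ≈ 3931.35

3931.35


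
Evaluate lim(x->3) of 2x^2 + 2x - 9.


Since polynomials are continuous, we use direct substitution.
lim(x->3) of 2x^2 + 2x - 9
= 2 * 3^2 + 2 * 3 - 9
= 18 + 6 - 9
= 15

15


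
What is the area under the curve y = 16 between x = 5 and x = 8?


The area under a constant function y = 16 is a rectangle.
Width = 8 - 5 = 3
Height = 16
Area = width * height
= 3 * 16
= 48

48


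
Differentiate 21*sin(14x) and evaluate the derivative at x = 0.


Apply the chain rule to differentiate 21*sin(14x):
d/dx [21*sin(14x)]
= 21 * cos(14x) * d/dx(14x)
= 21 * 14 * cos(14x)
= 294 * cos(14x)
Evaluate at x = 0:
= 294 * cos(0)
= 294 * 1
= 294

294


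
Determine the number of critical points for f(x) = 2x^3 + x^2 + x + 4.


Find where f'(x) = 0:
f(x) = 2x^3 + x^2 + x + 4
f'(x) = 6x^2 + 2x + 1
This is a quadratic in x. Use the discriminant to count real roots.
Discriminant = (2)^2 - 4 * 6 * 1
= 4 - 24
= -20
Since discriminant < 0, f'(x) = 0 has no real solutions.
Number of critical points: 0

0


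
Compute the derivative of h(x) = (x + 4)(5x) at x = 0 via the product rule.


Let u(x) = x + 4 and v(x) = 5x
u'(x) = 1
v'(x) = 5
Product rule: h'(x) = u'(x)*v(x) + u(x)*v'(x)
= 1 * (5x) + (x + 4) * 5
At x = 0:
u(0) = 1 * 0 + 4 = 4
v(0) = 5 * 0 + 0 = 0
h'(0) = 1 * 0 + 4 * 5
= 0 + 20
= 20

20


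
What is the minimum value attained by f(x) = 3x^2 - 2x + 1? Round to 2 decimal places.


For a quadratic f(x) = ax^2 + bx + c with a > 0, the minimum is at the vertex.
Vertex x-coordinate: x = -b/(2a)
x = -(-2) / (2 * 3)
x = 2/6 = 1/3
Substitute back to find the minimum value:
f(1/3) = 3 * (1/3)^2 - 2 * (1/3) + 1
= 1/3 - 2/3 + 1
= 2/3 ≈ 0.67

0.67


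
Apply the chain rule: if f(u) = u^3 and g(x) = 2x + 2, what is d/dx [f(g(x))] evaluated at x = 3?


Using the chain rule: (f(g(x)))' = f'(g(x)) * g'(x)
First, find g(3):
g(3) = 2 * 3 + 2 = 8
Next, f'(u) = 3u^2
And g'(x) = 2
So f'(g(3)) * g'(3)
= 3 * 8^2 * 2
= 3 * 64 * 2
= 384

384


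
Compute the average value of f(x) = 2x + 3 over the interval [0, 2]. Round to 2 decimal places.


Average value = 1/(b-a) * integral from a to b of f(x) dx
First compute the integral of 2x + 3:
F(x) = x^2 + 3x
F(2) = 1 * 4 + 3 * 2 = 10
F(0) = 1 * 0 + 3 * 0 = 0
Integral = 10 - 0 = 10
Average = 10 / (2 - 0) = 10 / 2
= 5 = 5.00

5.00


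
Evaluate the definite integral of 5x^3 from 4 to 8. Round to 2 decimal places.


Find the antiderivative of 5x^3:
F(x) = 5/4 * x^4
Apply the Fundamental Theorem of Calculus:
F(8) - F(4)
= 5/4 * 8^4 - 5/4 * 4^4
= 5/4 * (4096 - 256)
= 5/4 * 3840
= 4800 = 4800.00

4800.00


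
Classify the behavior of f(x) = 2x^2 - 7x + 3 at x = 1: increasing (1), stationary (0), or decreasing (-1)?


Compute f'(x) to determine behavior:
f'(x) = 4x - 7
f'(1) = 4 * 1 - 7
= 4 - 7
= -3
Since f'(1) < 0, the function is decreasing (-1)

-1


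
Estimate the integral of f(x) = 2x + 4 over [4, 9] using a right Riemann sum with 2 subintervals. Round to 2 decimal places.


Right Riemann sum uses right endpoints of each subinterval.
Interval: [4, 9], n = 2
dx = (9 - 4) / 2 = 5/2
Right endpoints: [13/2, 9]
f values: [17, 22]
Sum = dx * (sum of f values)
= 5/2 * 39
= 195/2 = 97.50

97.50


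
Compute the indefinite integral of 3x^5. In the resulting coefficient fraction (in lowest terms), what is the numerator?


Apply the power rule for integration:
integral of ax^n dx = a/(n+1) * x^(n+1) + C
integral of 3x^5 dx
= 3/6 * x^6 + C
= 1/2 * x^6 + C
The coefficient in lowest terms is 1/2, and its numerator is 1

1


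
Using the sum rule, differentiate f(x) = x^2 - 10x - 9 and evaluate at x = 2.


Differentiate term by term using power and sum rules:
f(x) = x^2 - 10x - 9
f'(x) = 2x - 10
Substitute x = 2:
f'(2) = 2 * 2 - 10
= 4 - 10
= -6

-6


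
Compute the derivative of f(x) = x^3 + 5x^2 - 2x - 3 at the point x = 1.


Differentiate f(x) = x^3 + 5x^2 - 2x - 3 term by term:
f'(x) = 3x^2 + 10x - 2
Substitute x = 1:
f'(1) = 3 * 1^2 + 10 * 1 - 2
= 3 + 10 - 2
= 11

11


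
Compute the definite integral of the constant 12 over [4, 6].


The integral of a constant k over [a, b] equals k * (b - a).
integral from 4 to 6 of 12 dx
= 12 * (6 - 4)
= 12 * 2
= 24

24


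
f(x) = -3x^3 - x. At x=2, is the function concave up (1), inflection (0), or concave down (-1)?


Concavity is determined by the sign of f''(x).
f(x) = -3x^3 - x
f'(x) = -9x^2 - 1
f''(x) = -18x
f''(2) = -18 * 2 + 0
= -36 + 0
= -36
Since f''(2) < 0, the function is concave down (-1)

-1


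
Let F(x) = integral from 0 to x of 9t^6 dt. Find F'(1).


By the Fundamental Theorem of Calculus (Part 1):
If F(x) = integral from 0 to x of f(t) dt, then F'(x) = f(x)
Here f(t) = 9t^6
So F'(x) = 9x^6
Evaluate at x = 1:
F'(1) = 9 * 1^6
= 9 * 1
= 9

9


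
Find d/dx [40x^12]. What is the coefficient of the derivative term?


We apply the power rule: d/dx [ax^n] = a*n * x^(n-1)
d/dx [40x^12]
= 40 * 12 * x^(12-1)
= 480x^11
The coefficient is 480

480


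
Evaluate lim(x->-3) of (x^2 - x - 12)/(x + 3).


Direct substitution gives 0/0, so we factor the numerator.
Factor: (x^2 - x - 12) = (x + 3)(x - 4)
Cancel the common factor (x + 3):
(x^2 - x - 12)/(x + 3) = (x - 4)
Now substitute x = -3:
= (-3) - (4) = -7

-7


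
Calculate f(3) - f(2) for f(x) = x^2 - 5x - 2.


Net change = f(b) - f(a)
f(x) = x^2 - 5x - 2
Compute f(3):
f(3) = 1 * 3^2 - 5 * 3 - 2
= 9 - 15 - 2
= -8
Compute f(2):
f(2) = 1 * 2^2 - 5 * 2 - 2
= 4 - 10 - 2
= -8
Net change = -8 - (-8) = 0

0


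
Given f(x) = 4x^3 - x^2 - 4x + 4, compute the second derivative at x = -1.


First derivative:
f'(x) = 12x^2 - 2x - 4
Second derivative:
f''(x) = 24x - 2
Substitute x = -1:
f''(-1) = 24 * (-1) - 2
= -24 - 2
= -26

-26


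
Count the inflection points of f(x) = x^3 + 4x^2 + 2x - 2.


Inflection points occur where f''(x) = 0 and concavity changes.
f(x) = x^3 + 4x^2 + 2x - 2
f'(x) = 3x^2 + 8x + 2
f''(x) = 6x + 8
Set f''(x) = 0:
6x + 8 = 0
x = -8 / 6 = -4/3
Since f''(x) is linear (degree 1), it changes sign at this point.
Therefore there is exactly 1 inflection point.

1


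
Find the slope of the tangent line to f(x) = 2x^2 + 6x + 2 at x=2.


The slope of the tangent line equals f'(x) at the point.
f(x) = 2x^2 + 6x + 2
f'(x) = 4x + 6
At x = 2:
f'(2) = 4 * 2 + 6
= 8 + 6
= 14

14


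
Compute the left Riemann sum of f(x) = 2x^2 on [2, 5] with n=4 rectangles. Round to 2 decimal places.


Left Riemann sum uses left endpoints of each subinterval.
Interval: [2, 5], n = 4
dx = (5 - 2) / 4 = 3/4
Left endpoints: [2, 11/4, 7/2, 17/4]
f values: [8, 121/8, 49/2, 289/8]
Sum = dx * (sum of f values)
= 3/4 * 335/4
= 1005/16 ≈ 62.81

62.81


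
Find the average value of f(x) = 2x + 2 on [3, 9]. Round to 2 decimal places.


Average value = 1/(b-a) * integral from a to b of f(x) dx
First compute the integral of 2x + 2:
F(x) = x^2 + 2x
F(9) = 1 * 81 + 2 * 9 = 99
F(3) = 1 * 9 + 2 * 3 = 15
Integral = 99 - 15 = 84
Average = 84 / (9 - 3) = 84 / 6
= 14 = 14.00

14.00


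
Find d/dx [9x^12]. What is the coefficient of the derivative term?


We apply the power rule: d/dx [ax^n] = a*n * x^(n-1)
d/dx [9x^12]
= 9 * 12 * x^(12-1)
= 108x^11
The coefficient is 108

108


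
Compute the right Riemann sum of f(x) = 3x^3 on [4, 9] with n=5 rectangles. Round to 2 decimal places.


Right Riemann sum uses right endpoints of each subinterval.
Interval: [4, 9], n = 5
dx = (9 - 4) / 5 = 1
Right endpoints: [5, 6, 7, 8, 9]
f values: [375, 648, 1029, 1536, 2187]
Sum = dx * (sum of f values)
= 1 * 5775
= 5775 = 5775.00

5775.00


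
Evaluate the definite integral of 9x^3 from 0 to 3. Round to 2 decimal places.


Find the antiderivative of 9x^3:
F(x) = 9/4 * x^4
Apply the Fundamental Theorem of Calculus:
F(3) - F(0)
= 9/4 * 3^4 - 9/4 * 0^4
= 9/4 * (81 - 0)
= 9/4 * 81
= 729/4 = 182.25

182.25


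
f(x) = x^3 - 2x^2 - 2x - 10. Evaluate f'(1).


Differentiate f(x) = x^3 - 2x^2 - 2x - 10 term by term:
f'(x) = 3x^2 - 4x - 2
Substitute x = 1:
f'(1) = 3 * 1^2 - 4 * 1 - 2
= 3 - 4 - 2
= -3

-3


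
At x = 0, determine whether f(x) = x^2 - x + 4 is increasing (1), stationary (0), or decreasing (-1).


Compute f'(x) to determine behavior:
f'(x) = 2x - 1
f'(0) = 2 * 0 - 1
= 0 - 1
= -1
Since f'(0) < 0, the function is decreasing (-1)

-1


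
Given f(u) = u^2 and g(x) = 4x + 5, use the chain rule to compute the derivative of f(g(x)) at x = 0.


Using the chain rule: (f(g(x)))' = f'(g(x)) * g'(x)
First, find g(0):
g(0) = 4 * 0 + 5 = 5
Next, f'(u) = 2u
And g'(x) = 4
So f'(g(0)) * g'(0)
= 2 * 5 * 4
= 40

40


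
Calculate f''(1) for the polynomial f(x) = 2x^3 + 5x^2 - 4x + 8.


First derivative:
f'(x) = 6x^2 + 10x - 4
Second derivative:
f''(x) = 12x + 10
Substitute x = 1:
f''(1) = 12 * 1 + 10
= 12 + 10
= 22

22


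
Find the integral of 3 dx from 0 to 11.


The integral of a constant k over [a, b] equals k * (b - a).
integral from 0 to 11 of 3 dx
= 3 * (11 - 0)
= 3 * 11
= 33

33


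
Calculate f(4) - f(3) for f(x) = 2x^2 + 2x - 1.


Net change = f(b) - f(a)
f(x) = 2x^2 + 2x - 1
Compute f(4):
f(4) = 2 * 4^2 + 2 * 4 - 1
= 32 + 8 - 1
= 39
Compute f(3):
f(3) = 2 * 3^2 + 2 * 3 - 1
= 18 + 6 - 1
= 23
Net change = 39 - 23 = 16

16


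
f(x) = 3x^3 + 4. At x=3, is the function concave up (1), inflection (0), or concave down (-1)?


Concavity is determined by the sign of f''(x).
f(x) = 3x^3 + 4
f'(x) = 9x^2
f''(x) = 18x
f''(3) = 18 * 3 + 0
= 54 + 0
= 54
Since f''(3) > 0, the function is concave up (1)

1


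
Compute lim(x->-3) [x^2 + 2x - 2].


Since polynomials are continuous, we use direct substitution.
lim(x->-3) of x^2 + 2x - 2
= 1 * (-3)^2 + 2 * (-3) - 2
= 9 - 6 - 2
= 1

1


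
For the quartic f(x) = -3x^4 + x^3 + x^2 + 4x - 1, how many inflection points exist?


Inflection points occur where f''(x) = 0 and concavity changes.
f(x) = -3x^4 + x^3 + x^2 + 4x - 1
f'(x) = -12x^3 + 3x^2 + 2x + 4
f''(x) = -36x^2 + 6x + 2
This is a quadratic in x. Use the discriminant to count real roots.
Discriminant = (6)^2 - 4 * (-36) * 2
= 36 - (-288)
= 324
Since discriminant > 0, f''(x) = 0 has 2 distinct real solutions.
A quadratic with two distinct real roots changes sign at each root, so concavity changes at both.
Number of inflection points: 2

2


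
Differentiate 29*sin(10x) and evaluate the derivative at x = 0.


Apply the chain rule to differentiate 29*sin(10x):
d/dx [29*sin(10x)]
= 29 * cos(10x) * d/dx(10x)
= 29 * 10 * cos(10x)
= 290 * cos(10x)
Evaluate at x = 0:
= 290 * cos(0)
= 290 * 1
= 290

290


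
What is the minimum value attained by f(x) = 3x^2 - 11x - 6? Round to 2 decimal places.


For a quadratic f(x) = ax^2 + bx + c with a > 0, the minimum is at the vertex.
Vertex x-coordinate: x = -b/(2a)
x = -(-11) / (2 * 3)
x = 11/6
Substitute back to find the minimum value:
f(11/6) = 3 * (11/6)^2 - 11 * (11/6) - 6
= 121/12 - 121/6 - 6
= -193/12 ≈ -16.08

-16.08
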